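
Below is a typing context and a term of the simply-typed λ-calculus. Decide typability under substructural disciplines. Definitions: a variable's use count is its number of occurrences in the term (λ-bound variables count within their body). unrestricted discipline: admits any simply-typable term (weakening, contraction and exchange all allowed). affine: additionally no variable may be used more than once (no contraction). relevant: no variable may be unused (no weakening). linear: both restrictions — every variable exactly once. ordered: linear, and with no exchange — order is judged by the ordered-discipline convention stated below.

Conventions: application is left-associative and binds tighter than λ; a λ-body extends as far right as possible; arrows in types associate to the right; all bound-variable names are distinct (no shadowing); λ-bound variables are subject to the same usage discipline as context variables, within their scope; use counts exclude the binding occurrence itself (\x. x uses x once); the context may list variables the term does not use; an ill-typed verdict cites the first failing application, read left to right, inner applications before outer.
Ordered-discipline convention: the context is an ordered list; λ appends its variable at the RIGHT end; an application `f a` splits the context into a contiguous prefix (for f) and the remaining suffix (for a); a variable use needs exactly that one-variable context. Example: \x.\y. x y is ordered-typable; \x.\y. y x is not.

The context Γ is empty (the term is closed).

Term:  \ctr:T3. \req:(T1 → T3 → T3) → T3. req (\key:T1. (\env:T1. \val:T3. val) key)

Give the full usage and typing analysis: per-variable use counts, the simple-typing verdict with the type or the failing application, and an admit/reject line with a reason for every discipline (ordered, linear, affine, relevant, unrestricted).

counts: ctr (λ-bound) ×0, req (λ-bound) ×1, key (λ-bound) ×1, env (λ-bound) ×0, val (λ-bound) ×1
uses in reading order: req, val, key
typing: the term checks, with type T3 → ((T1 → T3 → T3) → T3) → T3
ordered: ✗ — ctr, env left unused
linear: ✗ — ctr, env left unused
affine: ✓ — ctr, req, key, env, val: no repeats, contraction unneeded
relevant: ✗ — ctr, env left unused
unrestricted: ✓ — type-checks (T3 → ((T1 → T3 → T3) → T3) → T3) and nothing is barred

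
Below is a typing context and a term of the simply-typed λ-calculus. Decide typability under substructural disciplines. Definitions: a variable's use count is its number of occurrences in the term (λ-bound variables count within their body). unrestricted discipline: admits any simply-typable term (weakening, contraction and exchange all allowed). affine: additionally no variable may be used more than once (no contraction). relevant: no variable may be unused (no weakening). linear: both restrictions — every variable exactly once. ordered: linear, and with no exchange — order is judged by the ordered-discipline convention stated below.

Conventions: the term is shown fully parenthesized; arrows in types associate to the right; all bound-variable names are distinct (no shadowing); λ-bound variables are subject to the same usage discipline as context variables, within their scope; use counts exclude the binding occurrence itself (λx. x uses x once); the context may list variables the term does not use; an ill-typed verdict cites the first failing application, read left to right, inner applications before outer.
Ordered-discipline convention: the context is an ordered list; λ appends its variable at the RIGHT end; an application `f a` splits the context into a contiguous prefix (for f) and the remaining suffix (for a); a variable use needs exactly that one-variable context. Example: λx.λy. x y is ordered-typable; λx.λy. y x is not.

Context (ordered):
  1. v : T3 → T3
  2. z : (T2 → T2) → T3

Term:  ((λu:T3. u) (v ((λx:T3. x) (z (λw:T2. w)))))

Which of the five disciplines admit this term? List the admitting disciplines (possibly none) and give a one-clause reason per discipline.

admitted in: ordered, linear, affine, relevant, unrestricted
counts: v=1, z=1, u [bound]=1, x [bound]=1, w [bound]=1
left-to-right use order: u, v, x, z, w
typing: the term checks, with type T3
ordered: ✓, v, z, u, x, w once each; derivable with no W/C/E
linear: ✓, exactly-once usage across v, z, u, x, w
affine: ✓, v, z, u, x, w: no repeats, contraction unneeded
relevant: ✓, at least one use each (v, z, u, x, w)
unrestricted: ✓, well-typed at T3; no restrictions here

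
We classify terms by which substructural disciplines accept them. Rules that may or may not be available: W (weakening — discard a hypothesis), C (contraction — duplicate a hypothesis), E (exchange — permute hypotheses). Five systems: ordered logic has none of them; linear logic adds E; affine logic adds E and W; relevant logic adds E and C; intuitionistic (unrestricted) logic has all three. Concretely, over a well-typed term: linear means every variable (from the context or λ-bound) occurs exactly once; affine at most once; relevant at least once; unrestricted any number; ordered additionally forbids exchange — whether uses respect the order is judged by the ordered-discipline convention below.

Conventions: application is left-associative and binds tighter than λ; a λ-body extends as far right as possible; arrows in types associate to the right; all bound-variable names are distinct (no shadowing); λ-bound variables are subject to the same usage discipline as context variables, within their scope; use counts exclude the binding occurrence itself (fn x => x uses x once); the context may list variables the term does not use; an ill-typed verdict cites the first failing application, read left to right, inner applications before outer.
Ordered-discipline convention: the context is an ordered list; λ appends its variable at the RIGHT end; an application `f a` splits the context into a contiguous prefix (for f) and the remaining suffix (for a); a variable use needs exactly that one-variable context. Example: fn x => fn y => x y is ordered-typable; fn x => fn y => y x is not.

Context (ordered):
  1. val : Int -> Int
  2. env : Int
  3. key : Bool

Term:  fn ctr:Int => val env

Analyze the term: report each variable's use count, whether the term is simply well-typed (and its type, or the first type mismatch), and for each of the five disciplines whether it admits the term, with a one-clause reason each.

use counts: val ×1; env ×1; key ×0; ctr (λ-bound) ×0
use order (left to right): val, env
typing: well-typed — term : Int -> Int
ordered: ✗ — key, ctr never used (weakening)
linear: ✗ — key, ctr never used (weakening)
affine: ✓ — none of val, env, key, ctr used more than once
relevant: ✗ — key, ctr never used (weakening)
unrestricted: ✓ — typability at Int -> Int is all that's needed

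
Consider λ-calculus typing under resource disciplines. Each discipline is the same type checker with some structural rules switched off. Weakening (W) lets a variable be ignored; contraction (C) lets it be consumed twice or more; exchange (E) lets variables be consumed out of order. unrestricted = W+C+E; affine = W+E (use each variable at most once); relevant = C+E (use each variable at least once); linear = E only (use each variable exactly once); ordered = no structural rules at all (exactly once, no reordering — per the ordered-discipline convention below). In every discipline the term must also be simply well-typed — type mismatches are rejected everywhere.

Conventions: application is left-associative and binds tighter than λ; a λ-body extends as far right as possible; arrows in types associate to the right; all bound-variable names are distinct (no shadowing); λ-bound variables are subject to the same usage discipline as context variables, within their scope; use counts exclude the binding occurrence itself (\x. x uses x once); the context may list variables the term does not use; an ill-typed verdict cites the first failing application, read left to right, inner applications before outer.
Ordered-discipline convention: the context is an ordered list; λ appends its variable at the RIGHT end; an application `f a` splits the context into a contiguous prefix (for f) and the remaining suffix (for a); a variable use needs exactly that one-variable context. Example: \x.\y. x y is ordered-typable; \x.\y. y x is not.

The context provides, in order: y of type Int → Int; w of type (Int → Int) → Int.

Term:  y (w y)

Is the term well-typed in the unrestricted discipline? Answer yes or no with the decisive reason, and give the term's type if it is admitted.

yes — typability at Int is all that's needed; term : Int
counts: y: 2; w: 1
uses in reading order: y, w, y
typing: ✓ — Int
all disciplines: ordered ✗; linear ✗; affine ✗; relevant ✓; unrestricted ✓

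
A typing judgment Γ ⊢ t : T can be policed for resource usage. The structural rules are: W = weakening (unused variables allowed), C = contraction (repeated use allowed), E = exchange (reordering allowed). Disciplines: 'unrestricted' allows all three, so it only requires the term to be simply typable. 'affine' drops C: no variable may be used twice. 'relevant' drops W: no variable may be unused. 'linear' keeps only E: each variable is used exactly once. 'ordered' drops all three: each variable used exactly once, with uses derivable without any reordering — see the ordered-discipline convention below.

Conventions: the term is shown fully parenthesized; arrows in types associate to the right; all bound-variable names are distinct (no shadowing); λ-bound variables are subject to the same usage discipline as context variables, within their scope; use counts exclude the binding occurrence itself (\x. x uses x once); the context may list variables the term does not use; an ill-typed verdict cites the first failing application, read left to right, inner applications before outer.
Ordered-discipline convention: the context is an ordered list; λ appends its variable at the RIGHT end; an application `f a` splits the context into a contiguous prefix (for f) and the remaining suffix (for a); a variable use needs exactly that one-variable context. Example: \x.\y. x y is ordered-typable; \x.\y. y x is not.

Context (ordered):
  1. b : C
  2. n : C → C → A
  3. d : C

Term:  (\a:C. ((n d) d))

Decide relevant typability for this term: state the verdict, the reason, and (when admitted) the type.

no — needs weakening: b, a unused
counts: b: 0; n: 1; d: 2; a (bound): 0
use order (left to right): n, d, d
typing: well-typed — term : C → A
per-discipline verdicts: ordered ✗ | linear ✗ | affine ✗ | relevant ✗ | unrestricted ✓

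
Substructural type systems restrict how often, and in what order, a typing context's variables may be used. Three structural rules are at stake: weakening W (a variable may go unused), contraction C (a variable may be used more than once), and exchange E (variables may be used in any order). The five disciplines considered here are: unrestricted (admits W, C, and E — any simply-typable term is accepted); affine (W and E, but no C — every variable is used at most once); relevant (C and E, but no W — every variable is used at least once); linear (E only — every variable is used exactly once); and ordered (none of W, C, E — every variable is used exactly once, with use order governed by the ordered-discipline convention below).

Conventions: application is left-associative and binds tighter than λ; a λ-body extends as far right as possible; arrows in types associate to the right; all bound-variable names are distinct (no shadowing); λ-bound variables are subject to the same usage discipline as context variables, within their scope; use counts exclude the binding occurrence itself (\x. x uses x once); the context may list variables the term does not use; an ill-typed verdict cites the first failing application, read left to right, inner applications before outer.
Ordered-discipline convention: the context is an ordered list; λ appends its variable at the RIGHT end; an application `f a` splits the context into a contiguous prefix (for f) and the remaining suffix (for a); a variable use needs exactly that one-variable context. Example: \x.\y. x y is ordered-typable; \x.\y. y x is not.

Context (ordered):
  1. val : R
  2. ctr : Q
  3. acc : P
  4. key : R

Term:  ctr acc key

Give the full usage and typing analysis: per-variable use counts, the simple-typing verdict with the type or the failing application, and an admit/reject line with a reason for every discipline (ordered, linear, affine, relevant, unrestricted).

variable uses: val ×0; ctr ×1; acc ×1; key ×1
left-to-right use order: ctr, acc, key
typing: ill-typed: non-arrow in function slot: Q
ordered: ✗ — the type mismatch rejects it
linear: ✗ — not simply typable
affine: ✗ — fails simple typing
relevant: ✗ — a type mismatch blocks all five
unrestricted: ✗ — the type mismatch rejects it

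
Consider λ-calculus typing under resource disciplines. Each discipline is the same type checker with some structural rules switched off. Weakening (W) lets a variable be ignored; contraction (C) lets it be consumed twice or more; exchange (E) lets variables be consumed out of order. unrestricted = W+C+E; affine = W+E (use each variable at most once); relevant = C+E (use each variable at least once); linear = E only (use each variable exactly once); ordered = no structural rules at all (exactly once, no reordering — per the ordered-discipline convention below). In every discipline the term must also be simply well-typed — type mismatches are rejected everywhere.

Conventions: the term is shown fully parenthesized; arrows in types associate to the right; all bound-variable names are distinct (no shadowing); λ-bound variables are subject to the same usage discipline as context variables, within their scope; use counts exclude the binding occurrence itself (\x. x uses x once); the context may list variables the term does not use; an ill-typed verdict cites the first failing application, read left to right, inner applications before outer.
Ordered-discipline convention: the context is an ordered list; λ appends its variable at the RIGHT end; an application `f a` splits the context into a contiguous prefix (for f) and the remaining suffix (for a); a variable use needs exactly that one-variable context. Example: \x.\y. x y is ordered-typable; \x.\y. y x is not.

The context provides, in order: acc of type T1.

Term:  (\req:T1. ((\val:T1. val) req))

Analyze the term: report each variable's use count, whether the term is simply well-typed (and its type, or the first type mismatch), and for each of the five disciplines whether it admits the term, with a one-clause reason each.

use counts: acc: 0×; req (bound): 1×; val (bound): 1×
uses in reading order: val, req
typing: well-typed at T1 -> T1
ordered: ✗, acc left unused
linear: ✗, acc left unused
affine: ✓, none of acc, req, val used more than once
relevant: ✗, acc left unused
unrestricted: ✓, type-checks (T1 -> T1) and nothing is barred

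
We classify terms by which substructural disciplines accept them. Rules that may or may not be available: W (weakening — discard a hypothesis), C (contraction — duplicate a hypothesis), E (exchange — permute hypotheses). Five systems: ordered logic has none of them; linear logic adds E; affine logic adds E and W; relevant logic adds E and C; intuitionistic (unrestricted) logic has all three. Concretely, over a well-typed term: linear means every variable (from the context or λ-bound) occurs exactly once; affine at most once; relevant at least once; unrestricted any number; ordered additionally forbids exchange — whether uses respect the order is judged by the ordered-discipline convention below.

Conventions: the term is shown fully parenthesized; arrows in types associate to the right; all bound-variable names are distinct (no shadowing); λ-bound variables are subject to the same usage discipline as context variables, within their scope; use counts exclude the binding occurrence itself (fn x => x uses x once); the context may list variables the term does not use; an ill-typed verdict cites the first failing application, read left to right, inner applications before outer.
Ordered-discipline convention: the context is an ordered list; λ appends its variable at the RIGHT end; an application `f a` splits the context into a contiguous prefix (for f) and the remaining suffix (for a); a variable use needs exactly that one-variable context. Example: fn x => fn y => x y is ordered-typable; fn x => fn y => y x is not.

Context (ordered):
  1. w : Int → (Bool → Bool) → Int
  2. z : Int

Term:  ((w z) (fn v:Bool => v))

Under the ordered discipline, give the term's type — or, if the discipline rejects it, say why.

term : Int
usage: w=1, z=1, v (bound)=1
use order (left to right): w, z, v
typing: ✓ — Int
summary: ordered ✓ · linear ✓ · affine ✓ · relevant ✓ · unrestricted ✓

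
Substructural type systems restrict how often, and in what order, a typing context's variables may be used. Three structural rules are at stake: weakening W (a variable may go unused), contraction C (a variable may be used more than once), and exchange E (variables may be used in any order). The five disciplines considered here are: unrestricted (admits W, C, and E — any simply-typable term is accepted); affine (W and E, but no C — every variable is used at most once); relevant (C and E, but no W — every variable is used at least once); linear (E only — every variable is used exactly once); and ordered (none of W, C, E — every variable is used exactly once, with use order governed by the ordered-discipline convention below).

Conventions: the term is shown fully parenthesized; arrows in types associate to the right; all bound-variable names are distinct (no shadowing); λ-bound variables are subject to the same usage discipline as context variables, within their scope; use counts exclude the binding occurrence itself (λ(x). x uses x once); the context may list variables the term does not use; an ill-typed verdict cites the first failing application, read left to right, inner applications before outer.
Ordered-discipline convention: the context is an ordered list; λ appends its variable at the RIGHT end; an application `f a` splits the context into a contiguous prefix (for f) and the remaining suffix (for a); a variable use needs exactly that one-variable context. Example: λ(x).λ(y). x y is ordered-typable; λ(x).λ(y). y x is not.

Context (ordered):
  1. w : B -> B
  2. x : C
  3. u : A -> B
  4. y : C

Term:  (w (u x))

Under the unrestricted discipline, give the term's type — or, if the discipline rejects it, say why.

not well-typed under unrestricted — fails simple typing
counts: w=1; x=1; u=1; y=0
order of uses: w, u, x
typing: ill-typed: argument of type C where A is required
summary: ordered ✗; linear ✗; affine ✗; relevant ✗; unrestricted ✗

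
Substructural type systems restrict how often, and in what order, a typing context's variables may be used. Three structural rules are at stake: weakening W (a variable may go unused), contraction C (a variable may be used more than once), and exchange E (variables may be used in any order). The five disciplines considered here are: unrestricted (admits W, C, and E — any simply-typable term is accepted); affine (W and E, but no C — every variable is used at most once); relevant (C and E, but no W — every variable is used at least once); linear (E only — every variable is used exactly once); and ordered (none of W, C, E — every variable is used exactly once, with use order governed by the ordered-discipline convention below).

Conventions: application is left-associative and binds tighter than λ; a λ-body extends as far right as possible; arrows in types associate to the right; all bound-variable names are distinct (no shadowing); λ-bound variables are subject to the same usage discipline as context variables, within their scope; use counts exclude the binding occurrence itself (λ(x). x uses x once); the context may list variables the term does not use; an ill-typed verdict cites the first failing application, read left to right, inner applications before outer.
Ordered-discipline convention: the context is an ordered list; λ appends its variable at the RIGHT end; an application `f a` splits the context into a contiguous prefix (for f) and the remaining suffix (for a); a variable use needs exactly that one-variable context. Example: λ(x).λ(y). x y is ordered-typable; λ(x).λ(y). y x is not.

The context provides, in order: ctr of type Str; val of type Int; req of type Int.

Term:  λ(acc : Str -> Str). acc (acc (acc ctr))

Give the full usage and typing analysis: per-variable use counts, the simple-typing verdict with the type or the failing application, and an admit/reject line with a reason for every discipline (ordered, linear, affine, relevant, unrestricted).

counts: ctr=1; val=0; req=0; acc (λ-bound)=3
order of uses: acc, acc, acc, ctr
typing: well-typed at (Str -> Str) -> Str
ordered ✗ (acc ×3 used more than once (contraction); unused: val, req — weakening required)
linear ✗ (acc ×3 used more than once (contraction); unused: val, req — weakening required)
affine ✗ (acc ×3 used more than once (contraction))
relevant ✗ (unused: val, req — weakening required)
unrestricted ✓ (simply typable at (Str -> Str) -> Str; W, C, E all held)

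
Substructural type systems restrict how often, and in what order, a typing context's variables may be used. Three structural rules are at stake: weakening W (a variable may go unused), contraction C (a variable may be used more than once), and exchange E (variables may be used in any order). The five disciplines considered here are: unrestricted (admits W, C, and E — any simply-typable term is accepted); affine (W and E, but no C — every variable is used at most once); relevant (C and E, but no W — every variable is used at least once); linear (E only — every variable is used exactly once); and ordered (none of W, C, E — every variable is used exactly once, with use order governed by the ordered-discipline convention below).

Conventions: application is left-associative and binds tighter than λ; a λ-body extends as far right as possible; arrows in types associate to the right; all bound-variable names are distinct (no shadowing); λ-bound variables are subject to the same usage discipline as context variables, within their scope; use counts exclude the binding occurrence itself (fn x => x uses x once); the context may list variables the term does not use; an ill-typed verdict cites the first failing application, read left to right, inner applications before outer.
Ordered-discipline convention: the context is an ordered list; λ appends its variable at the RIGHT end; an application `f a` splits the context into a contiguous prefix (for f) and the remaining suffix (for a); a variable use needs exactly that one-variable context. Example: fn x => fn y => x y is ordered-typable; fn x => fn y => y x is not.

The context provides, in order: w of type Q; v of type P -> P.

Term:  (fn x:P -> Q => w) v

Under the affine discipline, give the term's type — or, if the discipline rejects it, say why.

not well-typed under affine — the type mismatch rejects it
usage: w=1, v=1, x (bound)=0
order of uses: w, v
typing: ill-typed: an argument P -> P mismatches the expected P -> Q
across the five disciplines: ordered ✗ · linear ✗ · affine ✗ · relevant ✗ · unrestricted ✗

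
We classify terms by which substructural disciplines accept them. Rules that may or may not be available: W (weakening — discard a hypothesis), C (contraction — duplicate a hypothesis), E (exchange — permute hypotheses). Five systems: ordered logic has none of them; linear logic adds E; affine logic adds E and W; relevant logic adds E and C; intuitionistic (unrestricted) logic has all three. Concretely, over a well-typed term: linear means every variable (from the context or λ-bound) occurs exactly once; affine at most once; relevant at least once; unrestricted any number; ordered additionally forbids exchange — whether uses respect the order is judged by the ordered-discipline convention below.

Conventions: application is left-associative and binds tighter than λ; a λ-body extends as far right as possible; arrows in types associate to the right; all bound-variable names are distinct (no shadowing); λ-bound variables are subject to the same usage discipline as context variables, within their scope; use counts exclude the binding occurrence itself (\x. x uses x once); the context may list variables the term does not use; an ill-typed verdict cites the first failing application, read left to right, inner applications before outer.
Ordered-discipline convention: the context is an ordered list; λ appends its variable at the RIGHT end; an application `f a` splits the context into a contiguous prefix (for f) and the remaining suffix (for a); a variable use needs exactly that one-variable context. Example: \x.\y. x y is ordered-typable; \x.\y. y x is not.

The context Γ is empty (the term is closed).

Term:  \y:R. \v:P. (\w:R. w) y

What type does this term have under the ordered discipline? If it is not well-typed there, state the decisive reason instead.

not well-typed under ordered — needs weakening: v unused
counts: y (λ-bound)=1, v (λ-bound)=0, w (λ-bound)=1
uses in reading order: w, y
typing: well-typed at R -> P -> R
summary: ordered ✗, linear ✗, affine ✓, relevant ✗, unrestricted ✓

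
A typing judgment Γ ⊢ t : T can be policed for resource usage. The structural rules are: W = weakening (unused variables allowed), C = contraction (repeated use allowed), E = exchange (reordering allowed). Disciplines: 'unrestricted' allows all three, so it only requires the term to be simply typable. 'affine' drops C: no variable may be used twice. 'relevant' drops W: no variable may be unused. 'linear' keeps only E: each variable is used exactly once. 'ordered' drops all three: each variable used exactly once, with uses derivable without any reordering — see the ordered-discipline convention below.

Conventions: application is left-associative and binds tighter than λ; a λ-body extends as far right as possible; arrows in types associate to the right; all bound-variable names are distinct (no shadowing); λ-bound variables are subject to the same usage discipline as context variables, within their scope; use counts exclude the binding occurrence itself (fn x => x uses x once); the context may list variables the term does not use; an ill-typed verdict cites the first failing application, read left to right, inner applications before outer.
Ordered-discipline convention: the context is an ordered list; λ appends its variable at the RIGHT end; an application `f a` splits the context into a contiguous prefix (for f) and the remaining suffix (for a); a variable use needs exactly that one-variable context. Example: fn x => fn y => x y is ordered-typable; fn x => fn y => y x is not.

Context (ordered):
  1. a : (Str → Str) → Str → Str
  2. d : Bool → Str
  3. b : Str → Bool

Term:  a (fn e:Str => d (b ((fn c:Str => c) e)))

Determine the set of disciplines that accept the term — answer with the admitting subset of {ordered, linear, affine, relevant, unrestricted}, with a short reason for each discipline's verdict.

admitted by: ordered, linear, affine, relevant, unrestricted
counts: a: 1, d: 1, b: 1, e (λ-bound): 1, c (λ-bound): 1
use order (left to right): a, d, b, c, e
typing: well-typed — term : Str → Str
ordered ✓ (a, d, b, e, c once each; derivable with no W/C/E)
linear ✓ (exactly-once usage across a, d, b, e, c)
affine ✓ (no duplicate uses among a, d, b, e, c)
relevant ✓ (every one of a, d, b, e, c appears)
unrestricted ✓ (well-typed at Str → Str; no restrictions here)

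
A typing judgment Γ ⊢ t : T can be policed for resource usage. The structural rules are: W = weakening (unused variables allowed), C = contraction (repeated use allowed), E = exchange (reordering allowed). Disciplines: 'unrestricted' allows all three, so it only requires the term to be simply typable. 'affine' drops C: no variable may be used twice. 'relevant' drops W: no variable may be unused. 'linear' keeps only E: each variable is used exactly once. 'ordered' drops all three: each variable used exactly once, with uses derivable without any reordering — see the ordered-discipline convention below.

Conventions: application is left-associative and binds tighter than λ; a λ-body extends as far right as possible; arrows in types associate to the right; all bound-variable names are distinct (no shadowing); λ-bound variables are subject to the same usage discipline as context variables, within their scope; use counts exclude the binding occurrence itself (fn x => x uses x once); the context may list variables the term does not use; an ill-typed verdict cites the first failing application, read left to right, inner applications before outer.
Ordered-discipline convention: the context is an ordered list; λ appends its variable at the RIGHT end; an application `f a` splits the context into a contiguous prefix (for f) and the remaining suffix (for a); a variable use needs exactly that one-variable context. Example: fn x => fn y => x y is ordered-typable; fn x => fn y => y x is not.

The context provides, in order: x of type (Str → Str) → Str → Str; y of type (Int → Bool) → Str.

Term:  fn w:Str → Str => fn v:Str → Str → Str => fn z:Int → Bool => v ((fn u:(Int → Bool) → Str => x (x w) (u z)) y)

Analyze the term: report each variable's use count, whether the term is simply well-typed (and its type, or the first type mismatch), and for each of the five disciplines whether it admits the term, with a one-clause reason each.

variable uses: x: 2, y: 1, w [bound]: 1, v [bound]: 1, z [bound]: 1, u [bound]: 1
uses in reading order: v, x, x, w, u, z, y
typing: well-typed — term : (Str → Str) → (Str → Str → Str) → (Int → Bool) → Str → Str
ordered ✗ (uses contraction: x ×2)
linear ✗ (uses contraction: x ×2)
affine ✗ (uses contraction: x ×2)
relevant ✓ (every one of x, y, w, v, z, u appears)
unrestricted ✓ (type-checks ((Str → Str) → (Str → Str → Str) → (Int → Bool) → Str → Str) and nothing is barred)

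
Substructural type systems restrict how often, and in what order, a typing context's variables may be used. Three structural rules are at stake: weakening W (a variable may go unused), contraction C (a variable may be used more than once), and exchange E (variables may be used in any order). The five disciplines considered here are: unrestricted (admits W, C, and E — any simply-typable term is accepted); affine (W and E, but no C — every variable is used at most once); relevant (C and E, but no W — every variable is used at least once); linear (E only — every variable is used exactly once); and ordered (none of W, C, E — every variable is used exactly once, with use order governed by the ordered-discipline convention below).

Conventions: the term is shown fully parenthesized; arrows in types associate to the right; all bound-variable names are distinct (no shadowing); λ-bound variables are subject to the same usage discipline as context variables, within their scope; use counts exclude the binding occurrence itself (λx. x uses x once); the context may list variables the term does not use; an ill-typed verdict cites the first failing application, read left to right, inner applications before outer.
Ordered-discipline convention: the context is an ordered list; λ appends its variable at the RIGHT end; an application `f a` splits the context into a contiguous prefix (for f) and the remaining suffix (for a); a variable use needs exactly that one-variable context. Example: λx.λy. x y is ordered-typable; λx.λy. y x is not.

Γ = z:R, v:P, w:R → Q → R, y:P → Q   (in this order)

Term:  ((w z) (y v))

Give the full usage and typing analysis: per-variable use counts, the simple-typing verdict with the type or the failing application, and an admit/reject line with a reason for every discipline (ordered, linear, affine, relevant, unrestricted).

counts: z=1, v=1, w=1, y=1
use order (left to right): w, z, y, v
typing: ✓ — R
ordered ✗ (no ordered split (uses run w, z, y, v))
linear ✓ (exactly-once usage across z, v, w, y)
affine ✓ (none of z, v, w, y used more than once)
relevant ✓ (none of z, v, w, y goes unused)
unrestricted ✓ (well-typed at R; no restrictions here)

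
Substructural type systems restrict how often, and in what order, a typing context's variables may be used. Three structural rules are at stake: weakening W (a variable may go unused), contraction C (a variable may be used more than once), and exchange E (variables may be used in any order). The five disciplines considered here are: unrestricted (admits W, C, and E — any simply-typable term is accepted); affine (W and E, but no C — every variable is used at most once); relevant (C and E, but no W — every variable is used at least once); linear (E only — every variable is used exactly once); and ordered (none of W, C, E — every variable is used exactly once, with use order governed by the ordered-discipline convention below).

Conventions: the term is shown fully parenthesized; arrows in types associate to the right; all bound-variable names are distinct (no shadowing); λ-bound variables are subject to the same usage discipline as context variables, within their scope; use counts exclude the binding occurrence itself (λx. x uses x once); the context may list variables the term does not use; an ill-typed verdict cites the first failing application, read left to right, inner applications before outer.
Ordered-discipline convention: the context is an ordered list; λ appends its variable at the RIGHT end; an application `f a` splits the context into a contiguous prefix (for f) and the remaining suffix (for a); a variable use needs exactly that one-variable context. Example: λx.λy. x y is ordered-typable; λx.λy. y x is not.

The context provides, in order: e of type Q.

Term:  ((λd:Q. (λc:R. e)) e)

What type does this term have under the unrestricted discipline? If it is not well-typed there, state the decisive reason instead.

term : R -> Q
counts: e: 2×, d (λ-bound): 0×, c (λ-bound): 0×
order of uses: e, e
typing: well-typed at R -> Q
summary: ordered ✗ · linear ✗ · affine ✗ · relevant ✗ · unrestricted ✓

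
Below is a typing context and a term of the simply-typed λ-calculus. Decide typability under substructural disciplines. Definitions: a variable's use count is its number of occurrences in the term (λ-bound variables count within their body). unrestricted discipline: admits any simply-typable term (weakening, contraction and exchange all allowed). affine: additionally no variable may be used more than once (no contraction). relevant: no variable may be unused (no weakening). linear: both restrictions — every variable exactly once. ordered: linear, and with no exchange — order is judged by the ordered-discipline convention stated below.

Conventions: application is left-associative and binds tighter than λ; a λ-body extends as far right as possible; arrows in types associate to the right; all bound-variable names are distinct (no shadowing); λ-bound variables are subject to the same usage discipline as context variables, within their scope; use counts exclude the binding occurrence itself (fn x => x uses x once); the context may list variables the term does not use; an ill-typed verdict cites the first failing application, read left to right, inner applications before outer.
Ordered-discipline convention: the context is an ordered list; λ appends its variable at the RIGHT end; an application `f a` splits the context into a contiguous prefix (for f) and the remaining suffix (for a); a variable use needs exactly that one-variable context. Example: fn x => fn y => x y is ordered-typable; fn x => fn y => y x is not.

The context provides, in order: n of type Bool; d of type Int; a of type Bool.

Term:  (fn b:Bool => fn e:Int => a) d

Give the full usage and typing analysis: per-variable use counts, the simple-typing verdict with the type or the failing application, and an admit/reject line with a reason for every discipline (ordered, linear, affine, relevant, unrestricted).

usage: n: 0×, d: 1×, a: 1×, b (λ-bound): 0×, e (λ-bound): 0×
uses in reading order: a, d
typing: ill-typed: an application expects Bool but receives Int
ordered: ✗, not simply typable
linear: ✗, fails simple typing
affine: ✗, a type mismatch blocks all five
relevant: ✗, the type mismatch rejects it
unrestricted: ✗, not simply typable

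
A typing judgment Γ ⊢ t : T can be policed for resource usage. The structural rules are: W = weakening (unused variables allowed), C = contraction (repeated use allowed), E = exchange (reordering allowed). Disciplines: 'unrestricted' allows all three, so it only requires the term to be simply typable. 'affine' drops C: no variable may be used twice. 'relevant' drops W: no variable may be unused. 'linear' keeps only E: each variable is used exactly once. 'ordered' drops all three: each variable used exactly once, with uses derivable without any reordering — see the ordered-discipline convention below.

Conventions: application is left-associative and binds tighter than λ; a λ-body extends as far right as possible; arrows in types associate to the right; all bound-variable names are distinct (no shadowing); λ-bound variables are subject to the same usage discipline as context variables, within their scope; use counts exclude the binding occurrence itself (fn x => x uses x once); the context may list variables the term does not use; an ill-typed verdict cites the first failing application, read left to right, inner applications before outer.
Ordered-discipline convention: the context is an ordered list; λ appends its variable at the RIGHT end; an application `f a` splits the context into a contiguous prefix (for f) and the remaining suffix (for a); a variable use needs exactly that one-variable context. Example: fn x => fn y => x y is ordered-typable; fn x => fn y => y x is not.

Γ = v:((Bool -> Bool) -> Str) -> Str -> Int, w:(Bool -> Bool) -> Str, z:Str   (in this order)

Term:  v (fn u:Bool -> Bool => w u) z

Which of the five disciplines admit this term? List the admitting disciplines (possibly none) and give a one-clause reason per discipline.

admitting disciplines: ordered, linear, affine, relevant, unrestricted
variable uses: v: 1; w: 1; z: 1; u (bound): 1
order of uses: v, w, u, z
typing: well-typed — term : Int
ordered ✓ (v, w, z, u: once each, no exchange needed)
linear ✓ (single use per variable (v, w, z, u))
affine ✓ (at most one use each (v, w, z, u))
relevant ✓ (none of v, w, z, u goes unused)
unrestricted ✓ (well-typed at Int; no restrictions here)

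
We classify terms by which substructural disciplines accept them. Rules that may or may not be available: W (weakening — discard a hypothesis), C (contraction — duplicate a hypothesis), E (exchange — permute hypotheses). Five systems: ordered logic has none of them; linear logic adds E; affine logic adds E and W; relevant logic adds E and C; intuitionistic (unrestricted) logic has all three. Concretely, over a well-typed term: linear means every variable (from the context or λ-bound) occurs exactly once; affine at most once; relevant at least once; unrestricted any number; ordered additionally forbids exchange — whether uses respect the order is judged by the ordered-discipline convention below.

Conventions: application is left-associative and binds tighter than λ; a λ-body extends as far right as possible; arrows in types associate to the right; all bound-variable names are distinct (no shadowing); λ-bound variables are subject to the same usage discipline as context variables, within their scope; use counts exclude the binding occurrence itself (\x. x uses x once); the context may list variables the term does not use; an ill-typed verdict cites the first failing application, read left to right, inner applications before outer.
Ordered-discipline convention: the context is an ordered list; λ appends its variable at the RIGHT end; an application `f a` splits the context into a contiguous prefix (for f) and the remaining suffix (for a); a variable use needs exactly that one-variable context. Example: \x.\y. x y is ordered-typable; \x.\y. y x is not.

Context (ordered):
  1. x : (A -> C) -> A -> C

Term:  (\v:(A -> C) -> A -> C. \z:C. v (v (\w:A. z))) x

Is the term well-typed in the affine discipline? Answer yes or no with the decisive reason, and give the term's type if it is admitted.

no — needs contraction — v ×2
counts: x ×1; v (λ-bound) ×2; z (λ-bound) ×1; w (λ-bound) ×0
use order (left to right): v, v, z, x
typing: the term checks, with type C -> A -> C
across the five disciplines: ordered ✗, linear ✗, affine ✗, relevant ✗, unrestricted ✓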